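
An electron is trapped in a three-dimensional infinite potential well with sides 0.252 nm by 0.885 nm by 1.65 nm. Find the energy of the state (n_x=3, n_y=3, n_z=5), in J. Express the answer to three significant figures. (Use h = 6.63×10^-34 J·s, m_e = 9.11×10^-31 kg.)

E = 9.79×10^-18 J

For a 3D rectangular well E = (h²/8m_e)·Σ n_i²/L_i² = (6.63×10^-34)²/(8·9.11×10^-31) · [3²/(0.252 nm)² + 3²/(0.885 nm)² + 5²/(1.65 nm)²].
Evaluating gives E = 9.79×10^-18 J.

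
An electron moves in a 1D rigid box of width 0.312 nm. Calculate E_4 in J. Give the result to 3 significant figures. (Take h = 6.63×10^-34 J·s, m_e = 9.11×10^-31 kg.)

For an infinite well E_n = n²h²/(8m_eL²), so E_1 = h²/(8m_eL²) = (6.63×10^-34)²/(8·9.11×10^-31·(3.12×10^-10 m)²) = 6.196×10^-19 J.
Then E_4 = 4²·E_1 = 16·6.196×10^-19 J = 9.91×10^-18 J.

E_4 = 9.91×10^-18 J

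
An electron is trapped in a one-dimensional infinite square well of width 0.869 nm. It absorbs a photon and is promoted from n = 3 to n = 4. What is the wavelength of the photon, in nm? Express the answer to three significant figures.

λ = 356 nm

E_1 = h²/(8m_eL²) = 7.978×10^-20 J, so ΔE = (4² − 3²)E_1 = 5.585×10^-19 J.
λ = hc/ΔE = (6.626×10^-34·2.998×10^8)/5.585×10^-19 = 3.56×10^-7 m = 356 nm.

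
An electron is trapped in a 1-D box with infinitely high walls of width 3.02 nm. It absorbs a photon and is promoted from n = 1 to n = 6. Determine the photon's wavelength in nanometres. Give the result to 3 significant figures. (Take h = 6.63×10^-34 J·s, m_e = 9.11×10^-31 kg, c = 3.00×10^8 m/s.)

λ = 859 nm

E_1 = h²/(8m_eL²) = 6.613×10^-21 J, so ΔE = (6² − 1²)E_1 = 2.315×10^-19 J.
λ = hc/ΔE = (6.63×10^-34·3.00×10^8)/2.315×10^-19 = 8.59×10^-7 m = 859 nm.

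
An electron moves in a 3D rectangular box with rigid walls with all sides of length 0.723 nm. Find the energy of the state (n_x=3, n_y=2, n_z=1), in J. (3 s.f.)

For a 3D rectangular well E = (h²/8m_e)·Σ n_i²/L_i² = (6.626×10^-34)²/(8·9.109×10^-31) · [3²/(0.723 nm)² + 2²/(0.723 nm)² + 1²/(0.723 nm)²].
Evaluating gives E = 1.61×10^-18 J.

E = 1.61×10^-18 J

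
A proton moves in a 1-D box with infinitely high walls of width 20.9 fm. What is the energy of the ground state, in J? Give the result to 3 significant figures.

For an infinite well E_n = n²h²/(8m_pL²), so E_1 = h²/(8m_pL²) = (6.626×10^-34)²/(8·1.673×10^-27·(2.09×10^-14 m)²) = 7.510×10^-14 J.

E_1 = 7.51×10^-14 J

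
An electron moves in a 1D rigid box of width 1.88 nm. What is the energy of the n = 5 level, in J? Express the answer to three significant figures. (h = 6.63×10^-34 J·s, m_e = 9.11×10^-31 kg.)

E_5 = 4.27×10^-19 J

For an infinite well E_n = n²h²/(8m_eL²), so E_1 = h²/(8m_eL²) = (6.63×10^-34)²/(8·9.11×10^-31·(1.88×10^-9 m)²) = 1.706×10^-20 J.
Then E_5 = 5²·E_1 = 25·1.706×10^-20 J = 4.27×10^-19 J.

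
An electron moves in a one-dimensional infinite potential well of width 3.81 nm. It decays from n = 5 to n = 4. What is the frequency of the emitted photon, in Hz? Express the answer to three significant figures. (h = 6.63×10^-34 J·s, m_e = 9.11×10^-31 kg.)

f = 5.64×10^13 Hz

E_1 = h²/(8m_eL²) = 4.155×10^-21 J and ΔE = (5² − 4²)E_1 = 3.739×10^-20 J.
f = ΔE/h = 3.739×10^-20/6.63×10^-34 = 5.64×10^13 Hz.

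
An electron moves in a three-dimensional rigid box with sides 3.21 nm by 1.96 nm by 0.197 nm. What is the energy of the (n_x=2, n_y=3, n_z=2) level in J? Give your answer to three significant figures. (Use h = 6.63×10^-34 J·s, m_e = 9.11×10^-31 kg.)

E = 6.38×10^-18 J

For a 3D rectangular well E = (h²/8m_e)·Σ n_i²/L_i² = (6.63×10^-34)²/(8·9.11×10^-31) · [2²/(3.21 nm)² + 3²/(1.96 nm)² + 2²/(0.197 nm)²].
Evaluating gives E = 6.38×10^-18 J.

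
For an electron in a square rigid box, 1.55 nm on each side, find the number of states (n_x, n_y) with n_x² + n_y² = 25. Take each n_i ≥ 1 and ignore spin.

degeneracy = 2

The level has n_x² + n_y² = 25. The ordered positive-integer solutions are (3, 4), (4, 3).
That gives 2 states.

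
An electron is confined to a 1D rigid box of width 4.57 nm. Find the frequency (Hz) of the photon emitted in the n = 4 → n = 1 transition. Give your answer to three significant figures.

E_1 = h²/(8m_eL²) = 2.885×10^-21 J and ΔE = (4² − 1²)E_1 = 4.328×10^-20 J.
f = ΔE/h = 4.328×10^-20/6.626×10^-34 = 6.53×10^13 Hz.

f = 6.53×10^13 Hz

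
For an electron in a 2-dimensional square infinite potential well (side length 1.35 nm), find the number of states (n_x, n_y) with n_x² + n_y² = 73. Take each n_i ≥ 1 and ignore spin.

The level has n_x² + n_y² = 73. The ordered positive-integer solutions are (3, 8), (8, 3).
That gives 2 states.

degeneracy = 2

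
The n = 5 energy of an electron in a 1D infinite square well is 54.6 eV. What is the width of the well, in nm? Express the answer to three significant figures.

From E_n = n²h²/(8m_eL²), L = n·h/√(8m_eE_n).
E_5 = 54.6 eV = 8.747×10^-18 J, so L = 5·6.626×10^-34/√(8·9.109×10^-31·8.747×10^-18) = 4.15×10^-10 m = 0.415 nm.

L = 0.415 nm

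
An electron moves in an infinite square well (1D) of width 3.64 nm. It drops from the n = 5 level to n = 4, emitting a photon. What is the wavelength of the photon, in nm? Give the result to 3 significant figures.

E_1 = h²/(8m_eL²) = 4.547×10^-21 J, so ΔE = (5² − 4²)E_1 = 4.092×10^-20 J.
λ = hc/ΔE = (6.626×10^-34·2.998×10^8)/4.092×10^-20 = 4.85×10^-6 m = 4.85×10^3 nm.

λ = 4.85×10^3 nm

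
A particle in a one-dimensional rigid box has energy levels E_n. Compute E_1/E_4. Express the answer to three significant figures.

0.0625

E_n ∝ n², so E_1/E_4 = 1²/4² = 1/16 = 0.0625.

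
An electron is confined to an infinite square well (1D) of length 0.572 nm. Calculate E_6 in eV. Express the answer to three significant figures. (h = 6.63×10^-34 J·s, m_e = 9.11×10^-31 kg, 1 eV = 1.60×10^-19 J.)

For an infinite well E_n = n²h²/(8m_eL²), so E_1 = h²/(8m_eL²) = (6.63×10^-34)²/(8·9.11×10^-31·(5.72×10^-10 m)²) = 1.843×10^-19 J.
Then E_6 = 6²·E_1 = 36·1.843×10^-19 J = 6.635×10^-18 J.
Converting, E_6 = 6.635×10^-18 J / (1.60×10^-19 J/eV) = 41.5 eV.

E_6 = 41.5 eV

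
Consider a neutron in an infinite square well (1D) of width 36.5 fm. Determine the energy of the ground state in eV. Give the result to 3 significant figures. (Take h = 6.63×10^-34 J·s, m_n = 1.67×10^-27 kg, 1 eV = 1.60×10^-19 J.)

For an infinite well E_n = n²h²/(8m_nL²), so E_1 = h²/(8m_nL²) = (6.63×10^-34)²/(8·1.67×10^-27·(3.65×10^-14 m)²) = 2.470×10^-14 J.
Converting, E_1 = 2.470×10^-14 J / (1.60×10^-19 J/eV) = 1.54×10^5 eV.

E_1 = 1.54×10^5 eV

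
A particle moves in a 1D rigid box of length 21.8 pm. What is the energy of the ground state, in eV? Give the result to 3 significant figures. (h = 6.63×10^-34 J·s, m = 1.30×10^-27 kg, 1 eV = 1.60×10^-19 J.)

For an infinite well E_n = n²h²/(8mL²), so E_1 = h²/(8mL²) = (6.63×10^-34)²/(8·1.30×10^-27·(2.18×10^-11 m)²) = 8.894×10^-20 J.
Converting, E_1 = 8.894×10^-20 J / (1.60×10^-19 J/eV) = 0.556 eV.

E_1 = 0.556 eV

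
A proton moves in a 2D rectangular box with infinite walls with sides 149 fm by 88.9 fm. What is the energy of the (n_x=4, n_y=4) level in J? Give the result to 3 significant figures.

For a 2D rectangular well E = (h²/8m_p)·Σ n_i²/L_i² = (6.626×10^-34)²/(8·1.673×10^-27) · [4²/(149 fm)² + 4²/(88.9 fm)²].
Evaluating gives E = 9.01×10^-14 J.

E = 9.01×10^-14 J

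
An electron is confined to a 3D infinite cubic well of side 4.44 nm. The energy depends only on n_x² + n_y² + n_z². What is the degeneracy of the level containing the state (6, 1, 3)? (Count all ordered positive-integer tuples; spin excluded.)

degeneracy = 6

The level has n_x² + n_y² + n_z² = 46. The ordered positive-integer solutions are (1, 3, 6), (1, 6, 3), (3, 1, 6), (3, 6, 1), (6, 1, 3), (6, 3, 1).
That gives 6 states.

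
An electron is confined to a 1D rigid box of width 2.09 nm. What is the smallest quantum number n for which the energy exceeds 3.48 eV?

E_1 = h²/(8m_eL²) = 1.379×10^-20 J = 0.08608 eV.
Need n² > 3.48/0.08608 = 40.43, i.e. n > 6.358.
The smallest integer satisfying this is n = 7.

n = 7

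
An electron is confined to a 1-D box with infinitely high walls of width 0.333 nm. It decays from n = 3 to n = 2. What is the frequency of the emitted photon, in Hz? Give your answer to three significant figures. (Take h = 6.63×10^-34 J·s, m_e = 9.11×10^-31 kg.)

E_1 = h²/(8m_eL²) = 5.439×10^-19 J and ΔE = (3² − 2²)E_1 = 2.719×10^-18 J.
f = ΔE/h = 2.719×10^-18/6.63×10^-34 = 4.10×10^15 Hz.

f = 4.10×10^15 Hz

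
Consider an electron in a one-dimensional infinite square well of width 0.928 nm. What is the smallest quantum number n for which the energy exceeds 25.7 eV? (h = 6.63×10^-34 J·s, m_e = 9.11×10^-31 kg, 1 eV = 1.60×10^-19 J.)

E_1 = h²/(8m_eL²) = 7.004×10^-20 J = 0.4378 eV.
Need n² > 25.7/0.4378 = 58.70, i.e. n > 7.662.
The smallest integer satisfying this is n = 8.

n = 8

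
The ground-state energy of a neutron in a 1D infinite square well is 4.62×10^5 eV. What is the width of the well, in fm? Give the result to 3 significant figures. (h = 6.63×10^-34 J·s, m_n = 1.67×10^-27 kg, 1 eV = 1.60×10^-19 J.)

L = 21.1 fm

From E_n = n²h²/(8m_nL²), L = n·h/√(8m_nE_n).
E_1 = 4.62×10^5 eV = 7.392×10^-14 J, so L = 1·6.63×10^-34/√(8·1.67×10^-27·7.392×10^-14) = 2.11×10^-14 m = 21.1 fm.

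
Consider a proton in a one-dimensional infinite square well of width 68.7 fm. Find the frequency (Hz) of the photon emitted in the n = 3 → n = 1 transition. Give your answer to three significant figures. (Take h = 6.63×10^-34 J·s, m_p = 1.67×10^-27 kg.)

E_1 = h²/(8m_pL²) = 6.971×10^-15 J and ΔE = (3² − 1²)E_1 = 5.577×10^-14 J.
f = ΔE/h = 5.577×10^-14/6.63×10^-34 = 8.41×10^19 Hz.

f = 8.41×10^19 Hz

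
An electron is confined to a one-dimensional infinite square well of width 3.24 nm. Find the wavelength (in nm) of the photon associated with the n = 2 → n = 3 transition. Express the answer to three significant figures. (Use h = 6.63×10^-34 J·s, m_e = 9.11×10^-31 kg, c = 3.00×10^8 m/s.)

λ = 6.92×10^3 nm

E_1 = h²/(8m_eL²) = 5.746×10^-21 J, so ΔE = (3² − 2²)E_1 = 2.873×10^-20 J.
λ = hc/ΔE = (6.63×10^-34·3.00×10^8)/2.873×10^-20 = 6.92×10^-6 m = 6.92×10^3 nm.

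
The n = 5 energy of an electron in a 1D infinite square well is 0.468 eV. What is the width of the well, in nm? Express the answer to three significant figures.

L = 4.48 nm

From E_n = n²h²/(8m_eL²), L = n·h/√(8m_eE_n).
E_5 = 0.468 eV = 7.497×10^-20 J, so L = 5·6.626×10^-34/√(8·9.109×10^-31·7.497×10^-20) = 4.48×10^-9 m = 4.48 nm.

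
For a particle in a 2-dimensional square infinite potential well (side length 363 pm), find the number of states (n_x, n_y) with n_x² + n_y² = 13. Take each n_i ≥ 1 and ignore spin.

The level has n_x² + n_y² = 13. The ordered positive-integer solutions are (2, 3), (3, 2).
That gives 2 states.

degeneracy = 2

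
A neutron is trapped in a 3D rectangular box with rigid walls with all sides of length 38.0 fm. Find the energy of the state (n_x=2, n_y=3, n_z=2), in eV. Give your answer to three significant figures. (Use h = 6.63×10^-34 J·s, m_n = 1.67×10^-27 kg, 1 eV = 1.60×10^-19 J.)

For a 3D rectangular well E = (h²/8m_n)·Σ n_i²/L_i² = (6.63×10^-34)²/(8·1.67×10^-27) · [2²/(38.0 fm)² + 3²/(38.0 fm)² + 2²/(38.0 fm)²].
Evaluating gives E = 3.873×10^-13 J = 2.42×10^6 eV.

E = 2.42×10^6 eV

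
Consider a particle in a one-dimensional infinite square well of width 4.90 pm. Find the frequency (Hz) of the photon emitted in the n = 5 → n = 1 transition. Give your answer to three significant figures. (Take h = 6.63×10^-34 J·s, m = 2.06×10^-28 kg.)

f = 4.02×10^17 Hz

E_1 = h²/(8mL²) = 1.111×10^-17 J and ΔE = (5² − 1²)E_1 = 2.666×10^-16 J.
f = ΔE/h = 2.666×10^-16/6.63×10^-34 = 4.02×10^17 Hz.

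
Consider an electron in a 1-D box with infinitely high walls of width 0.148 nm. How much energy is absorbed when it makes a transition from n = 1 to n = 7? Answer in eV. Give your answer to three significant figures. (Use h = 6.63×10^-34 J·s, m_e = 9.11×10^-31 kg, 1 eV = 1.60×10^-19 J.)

E_1 = h²/(8m_eL²) = 2.754×10^-18 J.
|ΔE| = |1² − 7²|·E_1 = 48·2.754×10^-18 J = 1.322×10^-16 J = 826 eV.

|ΔE| = 826 eV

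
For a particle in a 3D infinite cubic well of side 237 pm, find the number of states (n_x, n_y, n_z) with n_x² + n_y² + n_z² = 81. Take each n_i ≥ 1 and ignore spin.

degeneracy = 12

The level has n_x² + n_y² + n_z² = 81. The ordered positive-integer solutions are (1, 4, 8), (1, 8, 4), (3, 6, 6), (4, 1, 8), (4, 4, 7), (4, 7, 4), (4, 8, 1), (6, 3, 6), (6, 6, 3), (7, 4, 4), (8, 1, 4), (8, 4, 1).
That gives 12 states.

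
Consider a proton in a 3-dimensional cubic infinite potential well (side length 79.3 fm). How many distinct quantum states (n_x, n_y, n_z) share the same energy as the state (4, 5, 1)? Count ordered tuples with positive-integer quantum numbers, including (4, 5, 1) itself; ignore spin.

The level has n_x² + n_y² + n_z² = 42. The ordered positive-integer solutions are (1, 4, 5), (1, 5, 4), (4, 1, 5), (4, 5, 1), (5, 1, 4), (5, 4, 1).
That gives 6 states.

degeneracy = 6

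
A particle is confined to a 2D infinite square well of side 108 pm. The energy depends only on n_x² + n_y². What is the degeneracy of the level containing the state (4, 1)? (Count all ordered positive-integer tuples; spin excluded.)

The level has n_x² + n_y² = 17. The ordered positive-integer solutions are (1, 4), (4, 1).
That gives 2 states.

degeneracy = 2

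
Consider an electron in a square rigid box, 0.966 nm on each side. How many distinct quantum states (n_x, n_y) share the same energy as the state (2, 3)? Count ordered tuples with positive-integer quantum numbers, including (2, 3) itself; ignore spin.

The level has n_x² + n_y² = 13. The ordered positive-integer solutions are (2, 3), (3, 2).
That gives 2 states.

degeneracy = 2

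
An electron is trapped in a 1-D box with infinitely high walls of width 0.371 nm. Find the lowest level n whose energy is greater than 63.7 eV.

n = 5

E_1 = h²/(8m_eL²) = 4.377×10^-19 J = 2.732 eV.
Need n² > 63.7/2.732 = 23.32, i.e. n > 4.829.
The smallest integer satisfying this is n = 5.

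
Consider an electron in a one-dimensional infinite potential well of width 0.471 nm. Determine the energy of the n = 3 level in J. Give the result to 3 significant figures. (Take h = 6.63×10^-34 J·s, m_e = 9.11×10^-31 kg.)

E_3 = 2.45×10^-18 J

For an infinite well E_n = n²h²/(8m_eL²), so E_1 = h²/(8m_eL²) = (6.63×10^-34)²/(8·9.11×10^-31·(4.71×10^-10 m)²) = 2.719×10^-19 J.
Then E_3 = 3²·E_1 = 9·2.719×10^-19 J = 2.45×10^-18 J.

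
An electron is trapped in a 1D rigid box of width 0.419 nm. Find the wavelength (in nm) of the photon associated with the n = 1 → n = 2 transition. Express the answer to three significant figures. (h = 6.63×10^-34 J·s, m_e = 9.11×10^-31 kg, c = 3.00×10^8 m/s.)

E_1 = h²/(8m_eL²) = 3.436×10^-19 J, so ΔE = (2² − 1²)E_1 = 1.031×10^-18 J.
λ = hc/ΔE = (6.63×10^-34·3.00×10^8)/1.031×10^-18 = 1.93×10^-7 m = 193 nm.

λ = 193 nm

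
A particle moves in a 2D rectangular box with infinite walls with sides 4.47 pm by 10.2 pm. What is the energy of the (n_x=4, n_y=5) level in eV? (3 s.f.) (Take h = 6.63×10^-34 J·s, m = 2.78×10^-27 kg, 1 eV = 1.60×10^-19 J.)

E = 129 eV

For a 2D rectangular well E = (h²/8m)·Σ n_i²/L_i² = (6.63×10^-34)²/(8·2.78×10^-27) · [4²/(4.47 pm)² + 5²/(10.2 pm)²].
Evaluating gives E = 2.058×10^-17 J = 129 eV.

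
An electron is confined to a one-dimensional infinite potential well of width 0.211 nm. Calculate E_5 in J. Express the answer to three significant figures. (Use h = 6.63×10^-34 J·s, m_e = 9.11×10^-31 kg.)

For an infinite well E_n = n²h²/(8m_eL²), so E_1 = h²/(8m_eL²) = (6.63×10^-34)²/(8·9.11×10^-31·(2.11×10^-10 m)²) = 1.355×10^-18 J.
Then E_5 = 5²·E_1 = 25·1.355×10^-18 J = 3.39×10^-17 J.

E_5 = 3.39×10^-17 J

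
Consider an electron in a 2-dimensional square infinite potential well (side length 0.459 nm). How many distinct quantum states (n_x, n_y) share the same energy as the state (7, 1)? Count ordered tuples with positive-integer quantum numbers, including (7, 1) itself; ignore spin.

The level has n_x² + n_y² = 50. The ordered positive-integer solutions are (1, 7), (5, 5), (7, 1).
That gives 3 states.

degeneracy = 3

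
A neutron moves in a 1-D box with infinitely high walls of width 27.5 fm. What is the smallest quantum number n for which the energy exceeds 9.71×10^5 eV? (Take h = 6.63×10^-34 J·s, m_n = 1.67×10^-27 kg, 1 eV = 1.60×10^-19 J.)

n = 2

E_1 = h²/(8m_nL²) = 4.351×10^-14 J = 2.719×10^5 eV.
Need n² > 9.71×10^5/2.719×10^5 = 3.571, i.e. n > 1.890.
The smallest integer satisfying this is n = 2.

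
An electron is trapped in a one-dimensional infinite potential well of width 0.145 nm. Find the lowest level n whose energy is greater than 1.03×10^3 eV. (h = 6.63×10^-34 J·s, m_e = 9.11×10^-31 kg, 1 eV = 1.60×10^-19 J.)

n = 8

E_1 = h²/(8m_eL²) = 2.869×10^-18 J = 17.93 eV.
Need n² > 1.03×10^3/17.93 = 57.45, i.e. n > 7.580.
The smallest integer satisfying this is n = 8.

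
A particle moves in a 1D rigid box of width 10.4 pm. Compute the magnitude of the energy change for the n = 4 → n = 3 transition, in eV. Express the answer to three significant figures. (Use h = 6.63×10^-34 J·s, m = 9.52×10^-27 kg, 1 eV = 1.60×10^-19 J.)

|ΔE| = 2.33 eV

E_1 = h²/(8mL²) = 5.336×10^-20 J.
|ΔE| = |4² − 3²|·E_1 = 7·5.336×10^-20 J = 3.735×10^-19 J = 2.33 eV.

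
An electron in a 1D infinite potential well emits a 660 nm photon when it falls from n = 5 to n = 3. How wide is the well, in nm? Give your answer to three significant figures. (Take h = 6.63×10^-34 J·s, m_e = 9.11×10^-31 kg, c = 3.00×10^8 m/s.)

The photon carries ΔE = hc/λ = 6.63×10^-34·3.00×10^8/6.60×10^-7 m = 3.014×10^-19 J.
Since ΔE = (5² − 3²)E_1, E_1 = 1.884×10^-20 J, and L = h/√(8m_eE_1) = 1.79×10^-9 m = 1.79 nm.

L = 1.79 nm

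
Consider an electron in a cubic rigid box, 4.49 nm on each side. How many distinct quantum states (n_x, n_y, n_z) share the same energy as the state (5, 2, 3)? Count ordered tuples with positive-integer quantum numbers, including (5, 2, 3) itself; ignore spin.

degeneracy = 9

The level has n_x² + n_y² + n_z² = 38. The ordered positive-integer solutions are (1, 1, 6), (1, 6, 1), (2, 3, 5), (2, 5, 3), (3, 2, 5), (3, 5, 2), (5, 2, 3), (5, 3, 2), (6, 1, 1).
That gives 9 states.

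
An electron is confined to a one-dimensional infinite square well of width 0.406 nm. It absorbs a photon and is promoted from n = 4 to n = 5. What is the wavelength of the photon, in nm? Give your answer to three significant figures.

λ = 60.4 nm

E_1 = h²/(8m_eL²) = 3.655×10^-19 J, so ΔE = (5² − 4²)E_1 = 3.290×10^-18 J.
λ = hc/ΔE = (6.626×10^-34·2.998×10^8)/3.290×10^-18 = 6.04×10^-8 m = 60.4 nm.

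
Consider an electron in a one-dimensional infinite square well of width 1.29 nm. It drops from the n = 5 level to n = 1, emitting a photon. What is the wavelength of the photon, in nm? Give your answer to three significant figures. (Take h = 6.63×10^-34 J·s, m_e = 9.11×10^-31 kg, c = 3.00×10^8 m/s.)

λ = 229 nm

E_1 = h²/(8m_eL²) = 3.624×10^-20 J, so ΔE = (5² − 1²)E_1 = 8.698×10^-19 J.
λ = hc/ΔE = (6.63×10^-34·3.00×10^8)/8.698×10^-19 = 2.29×10^-7 m = 229 nm.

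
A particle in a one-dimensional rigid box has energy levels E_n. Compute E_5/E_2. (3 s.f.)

E_n ∝ n², so E_5/E_2 = 5²/2² = 25/4 = 6.25.

6.25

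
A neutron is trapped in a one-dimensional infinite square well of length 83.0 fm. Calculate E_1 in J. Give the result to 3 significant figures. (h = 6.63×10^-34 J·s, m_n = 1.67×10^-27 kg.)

E_1 = 4.78×10^-15 J

For an infinite well E_n = n²h²/(8m_nL²), so E_1 = h²/(8m_nL²) = (6.63×10^-34)²/(8·1.67×10^-27·(8.30×10^-14 m)²) = 4.776×10^-15 J.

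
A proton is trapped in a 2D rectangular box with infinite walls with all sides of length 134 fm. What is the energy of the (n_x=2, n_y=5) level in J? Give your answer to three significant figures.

E = 5.30×10^-14 J

For a 2D rectangular well E = (h²/8m_p)·Σ n_i²/L_i² = (6.626×10^-34)²/(8·1.673×10^-27) · [2²/(134 fm)² + 5²/(134 fm)²].
Evaluating gives E = 5.30×10^-14 J.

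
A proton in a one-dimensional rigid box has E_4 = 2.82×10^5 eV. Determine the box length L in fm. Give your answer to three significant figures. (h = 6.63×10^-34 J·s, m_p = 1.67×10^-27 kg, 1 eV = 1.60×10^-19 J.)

From E_n = n²h²/(8m_pL²), L = n·h/√(8m_pE_n).
E_4 = 2.82×10^5 eV = 4.512×10^-14 J, so L = 4·6.63×10^-34/√(8·1.67×10^-27·4.512×10^-14) = 1.08×10^-13 m = 108 fm.

L = 108 fm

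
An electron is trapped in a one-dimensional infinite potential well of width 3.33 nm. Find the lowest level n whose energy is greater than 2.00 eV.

n = 8

E_1 = h²/(8m_eL²) = 5.433×10^-21 J = 0.03391 eV.
Need n² > 2.00/0.03391 = 58.98, i.e. n > 7.680.
The smallest integer satisfying this is n = 8.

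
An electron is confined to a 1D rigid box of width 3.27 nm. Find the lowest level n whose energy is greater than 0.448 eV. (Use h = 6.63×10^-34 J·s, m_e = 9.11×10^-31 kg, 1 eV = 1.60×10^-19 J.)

n = 4

E_1 = h²/(8m_eL²) = 5.641×10^-21 J = 0.03526 eV.
Need n² > 0.448/0.03526 = 12.71, i.e. n > 3.565.
The smallest integer satisfying this is n = 4.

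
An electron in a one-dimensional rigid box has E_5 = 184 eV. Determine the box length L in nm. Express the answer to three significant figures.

From E_n = n²h²/(8m_eL²), L = n·h/√(8m_eE_n).
E_5 = 184 eV = 2.948×10^-17 J, so L = 5·6.626×10^-34/√(8·9.109×10^-31·2.948×10^-17) = 2.26×10^-10 m = 0.226 nm.

L = 0.226 nm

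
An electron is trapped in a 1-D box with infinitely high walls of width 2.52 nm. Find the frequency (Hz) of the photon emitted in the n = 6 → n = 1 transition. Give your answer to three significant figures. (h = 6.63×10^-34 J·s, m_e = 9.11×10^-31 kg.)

f = 5.01×10^14 Hz

E_1 = h²/(8m_eL²) = 9.498×10^-21 J and ΔE = (6² − 1²)E_1 = 3.324×10^-19 J.
f = ΔE/h = 3.324×10^-19/6.63×10^-34 = 5.01×10^14 Hz.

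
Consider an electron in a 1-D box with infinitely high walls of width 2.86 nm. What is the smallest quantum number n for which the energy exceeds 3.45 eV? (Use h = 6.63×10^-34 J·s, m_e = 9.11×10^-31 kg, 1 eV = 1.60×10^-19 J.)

n = 9

E_1 = h²/(8m_eL²) = 7.374×10^-21 J = 0.04609 eV.
Need n² > 3.45/0.04609 = 74.85, i.e. n > 8.652.
The smallest integer satisfying this is n = 9.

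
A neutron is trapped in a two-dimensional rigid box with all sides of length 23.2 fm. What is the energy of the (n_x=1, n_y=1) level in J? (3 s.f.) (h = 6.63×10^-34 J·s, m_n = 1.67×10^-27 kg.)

E = 1.22×10^-13 J

For a 2D rectangular well E = (h²/8m_n)·Σ n_i²/L_i² = (6.63×10^-34)²/(8·1.67×10^-27) · [1²/(23.2 fm)² + 1²/(23.2 fm)²].
Evaluating gives E = 1.22×10^-13 J.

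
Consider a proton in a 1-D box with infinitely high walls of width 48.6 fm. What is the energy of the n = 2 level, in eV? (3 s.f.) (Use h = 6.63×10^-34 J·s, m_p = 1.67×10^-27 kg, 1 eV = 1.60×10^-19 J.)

For an infinite well E_n = n²h²/(8m_pL²), so E_1 = h²/(8m_pL²) = (6.63×10^-34)²/(8·1.67×10^-27·(4.86×10^-14 m)²) = 1.393×10^-14 J.
Then E_2 = 2²·E_1 = 4·1.393×10^-14 J = 5.572×10^-14 J.
Converting, E_2 = 5.572×10^-14 J / (1.60×10^-19 J/eV) = 3.48×10^5 eV.

E_2 = 3.48×10^5 eV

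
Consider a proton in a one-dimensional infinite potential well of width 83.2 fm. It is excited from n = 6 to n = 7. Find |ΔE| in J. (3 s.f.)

E_1 = h²/(8m_pL²) = 4.739×10^-15 J.
|ΔE| = |6² − 7²|·E_1 = 13·4.739×10^-15 J = 6.16×10^-14 J.

|ΔE| = 6.16×10^-14 J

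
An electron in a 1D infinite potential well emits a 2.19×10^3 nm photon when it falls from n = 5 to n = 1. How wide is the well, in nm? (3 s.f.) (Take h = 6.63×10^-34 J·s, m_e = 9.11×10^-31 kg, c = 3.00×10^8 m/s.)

The photon carries ΔE = hc/λ = 6.63×10^-34·3.00×10^8/2.19×10^-6 m = 9.082×10^-20 J.
Since ΔE = (5² − 1²)E_1, E_1 = 3.784×10^-21 J, and L = h/√(8m_eE_1) = 3.99×10^-9 m = 3.99 nm.

L = 3.99 nm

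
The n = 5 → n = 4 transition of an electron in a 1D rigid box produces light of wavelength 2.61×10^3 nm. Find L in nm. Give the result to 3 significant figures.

L = 2.67 nm

The photon carries ΔE = hc/λ = 6.626×10^-34·2.998×10^8/2.61×10^-6 m = 7.611×10^-20 J.
Since ΔE = (5² − 4²)E_1, E_1 = 8.457×10^-21 J, and L = h/√(8m_eE_1) = 2.67×10^-9 m = 2.67 nm.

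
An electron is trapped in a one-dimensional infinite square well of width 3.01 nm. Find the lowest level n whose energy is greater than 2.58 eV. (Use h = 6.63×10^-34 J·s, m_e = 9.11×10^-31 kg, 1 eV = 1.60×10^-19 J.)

E_1 = h²/(8m_eL²) = 6.657×10^-21 J = 0.04161 eV.
Need n² > 2.58/0.04161 = 62.00, i.e. n > 7.874.
The smallest integer satisfying this is n = 8.

n = 8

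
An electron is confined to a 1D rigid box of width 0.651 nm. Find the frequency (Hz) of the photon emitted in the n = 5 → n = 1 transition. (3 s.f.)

E_1 = h²/(8m_eL²) = 1.422×10^-19 J and ΔE = (5² − 1²)E_1 = 3.413×10^-18 J.
f = ΔE/h = 3.413×10^-18/6.626×10^-34 = 5.15×10^15 Hz.

f = 5.15×10^15 Hz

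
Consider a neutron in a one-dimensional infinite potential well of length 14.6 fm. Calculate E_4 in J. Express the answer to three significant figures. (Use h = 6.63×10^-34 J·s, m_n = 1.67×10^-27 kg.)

E_4 = 2.47×10^-12 J

For an infinite well E_n = n²h²/(8m_nL²), so E_1 = h²/(8m_nL²) = (6.63×10^-34)²/(8·1.67×10^-27·(1.46×10^-14 m)²) = 1.544×10^-13 J.
Then E_4 = 4²·E_1 = 16·1.544×10^-13 J = 2.47×10^-12 J.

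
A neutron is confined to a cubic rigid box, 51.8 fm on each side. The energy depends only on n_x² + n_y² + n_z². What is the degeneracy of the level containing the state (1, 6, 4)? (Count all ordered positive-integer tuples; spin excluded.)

The level has n_x² + n_y² + n_z² = 53. The ordered positive-integer solutions are (1, 4, 6), (1, 6, 4), (4, 1, 6), (4, 6, 1), (6, 1, 4), (6, 4, 1).
That gives 6 states.

degeneracy = 6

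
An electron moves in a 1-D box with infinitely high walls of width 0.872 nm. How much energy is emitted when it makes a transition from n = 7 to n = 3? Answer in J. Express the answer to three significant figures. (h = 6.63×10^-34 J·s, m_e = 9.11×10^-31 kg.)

|ΔE| = 3.17×10^-18 J

E_1 = h²/(8m_eL²) = 7.932×10^-20 J.
|ΔE| = |7² − 3²|·E_1 = 40·7.932×10^-20 J = 3.17×10^-18 J.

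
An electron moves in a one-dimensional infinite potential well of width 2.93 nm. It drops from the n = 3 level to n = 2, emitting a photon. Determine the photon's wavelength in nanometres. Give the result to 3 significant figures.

λ = 5.66×10^3 nm

E_1 = h²/(8m_eL²) = 7.018×10^-21 J, so ΔE = (3² − 2²)E_1 = 3.509×10^-20 J.
λ = hc/ΔE = (6.626×10^-34·2.998×10^8)/3.509×10^-20 = 5.66×10^-6 m = 5.66×10^3 nm.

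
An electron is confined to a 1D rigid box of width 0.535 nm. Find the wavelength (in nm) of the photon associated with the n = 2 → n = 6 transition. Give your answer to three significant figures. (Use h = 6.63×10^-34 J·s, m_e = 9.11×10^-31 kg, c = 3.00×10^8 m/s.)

E_1 = h²/(8m_eL²) = 2.107×10^-19 J, so ΔE = (6² − 2²)E_1 = 6.742×10^-18 J.
λ = hc/ΔE = (6.63×10^-34·3.00×10^8)/6.742×10^-18 = 2.95×10^-8 m = 29.5 nm.

λ = 29.5 nm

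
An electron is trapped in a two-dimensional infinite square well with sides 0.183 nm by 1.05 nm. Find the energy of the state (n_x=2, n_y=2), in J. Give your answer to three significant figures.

E = 7.41×10^-18 J

For a 2D rectangular well E = (h²/8m_e)·Σ n_i²/L_i² = (6.626×10^-34)²/(8·9.109×10^-31) · [2²/(0.183 nm)² + 2²/(1.05 nm)²].
Evaluating gives E = 7.41×10^-18 J.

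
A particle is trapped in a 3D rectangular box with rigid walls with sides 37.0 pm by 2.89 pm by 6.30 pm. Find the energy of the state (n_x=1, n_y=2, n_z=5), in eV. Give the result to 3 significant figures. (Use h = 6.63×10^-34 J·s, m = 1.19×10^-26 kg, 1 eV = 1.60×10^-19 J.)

E = 32.0 eV

For a 3D rectangular well E = (h²/8m)·Σ n_i²/L_i² = (6.63×10^-34)²/(8·1.19×10^-26) · [1²/(37.0 pm)² + 2²/(2.89 pm)² + 5²/(6.30 pm)²].
Evaluating gives E = 5.123×10^-18 J = 32.0 eV.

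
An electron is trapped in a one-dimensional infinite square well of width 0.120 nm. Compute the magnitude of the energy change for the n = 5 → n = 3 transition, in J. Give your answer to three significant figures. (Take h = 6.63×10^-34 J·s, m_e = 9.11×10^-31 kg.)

|ΔE| = 6.70×10^-17 J

E_1 = h²/(8m_eL²) = 4.188×10^-18 J.
|ΔE| = |5² − 3²|·E_1 = 16·4.188×10^-18 J = 6.70×10^-17 J.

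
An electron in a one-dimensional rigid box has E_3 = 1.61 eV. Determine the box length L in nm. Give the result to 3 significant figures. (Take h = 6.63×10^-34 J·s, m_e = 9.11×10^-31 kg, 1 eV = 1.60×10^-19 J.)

From E_n = n²h²/(8m_eL²), L = n·h/√(8m_eE_n).
E_3 = 1.61 eV = 2.576×10^-19 J, so L = 3·6.63×10^-34/√(8·9.11×10^-31·2.576×10^-19) = 1.45×10^-9 m = 1.45 nm.

L = 1.45 nm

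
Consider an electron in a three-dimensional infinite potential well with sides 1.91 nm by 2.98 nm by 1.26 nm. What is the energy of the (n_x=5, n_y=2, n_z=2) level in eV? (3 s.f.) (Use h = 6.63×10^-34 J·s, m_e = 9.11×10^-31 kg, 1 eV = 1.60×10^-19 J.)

E = 3.70 eV

For a 3D rectangular well E = (h²/8m_e)·Σ n_i²/L_i² = (6.63×10^-34)²/(8·9.11×10^-31) · [5²/(1.91 nm)² + 2²/(2.98 nm)² + 2²/(1.26 nm)²].
Evaluating gives E = 5.925×10^-19 J = 3.70 eV.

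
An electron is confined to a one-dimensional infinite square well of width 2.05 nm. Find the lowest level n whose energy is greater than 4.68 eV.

E_1 = h²/(8m_eL²) = 1.434×10^-20 J = 0.08951 eV.
Need n² > 4.68/0.08951 = 52.28, i.e. n > 7.230.
The smallest integer satisfying this is n = 8.

n = 8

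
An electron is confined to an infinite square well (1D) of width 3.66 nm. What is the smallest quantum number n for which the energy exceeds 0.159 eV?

n = 3

E_1 = h²/(8m_eL²) = 4.498×10^-21 J = 0.02808 eV.
Need n² > 0.159/0.02808 = 5.662, i.e. n > 2.379.
The smallest integer satisfying this is n = 3.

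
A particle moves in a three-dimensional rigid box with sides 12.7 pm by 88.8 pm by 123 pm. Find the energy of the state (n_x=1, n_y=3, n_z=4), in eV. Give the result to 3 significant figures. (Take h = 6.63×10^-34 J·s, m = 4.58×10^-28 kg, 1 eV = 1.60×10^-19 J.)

For a 3D rectangular well E = (h²/8m)·Σ n_i²/L_i² = (6.63×10^-34)²/(8·4.58×10^-28) · [1²/(12.7 pm)² + 3²/(88.8 pm)² + 4²/(123 pm)²].
Evaluating gives E = 1.008×10^-18 J = 6.30 eV.

E = 6.30 eV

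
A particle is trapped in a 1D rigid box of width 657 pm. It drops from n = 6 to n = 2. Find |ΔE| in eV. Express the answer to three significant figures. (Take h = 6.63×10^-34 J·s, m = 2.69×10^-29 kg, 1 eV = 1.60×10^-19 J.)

|ΔE| = 0.946 eV

E_1 = h²/(8mL²) = 4.732×10^-21 J.
|ΔE| = |6² − 2²|·E_1 = 32·4.732×10^-21 J = 1.514×10^-19 J = 0.946 eV.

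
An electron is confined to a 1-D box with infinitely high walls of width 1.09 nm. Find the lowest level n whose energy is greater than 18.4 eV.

n = 8

E_1 = h²/(8m_eL²) = 5.071×10^-20 J = 0.3165 eV.
Need n² > 18.4/0.3165 = 58.14, i.e. n > 7.625.
The smallest integer satisfying this is n = 8.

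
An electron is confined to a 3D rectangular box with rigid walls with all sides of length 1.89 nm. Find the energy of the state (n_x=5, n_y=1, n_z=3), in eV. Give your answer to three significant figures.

For a 3D rectangular well E = (h²/8m_e)·Σ n_i²/L_i² = (6.626×10^-34)²/(8·9.109×10^-31) · [5²/(1.89 nm)² + 1²/(1.89 nm)² + 3²/(1.89 nm)²].
Evaluating gives E = 5.903×10^-19 J = 3.68 eV.

E = 3.68 eV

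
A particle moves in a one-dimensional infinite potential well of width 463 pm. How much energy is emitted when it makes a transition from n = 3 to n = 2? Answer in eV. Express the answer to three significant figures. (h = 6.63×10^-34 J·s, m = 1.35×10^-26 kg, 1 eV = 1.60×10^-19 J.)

|ΔE| = 5.93×10^-4 eV

E_1 = h²/(8mL²) = 1.899×10^-23 J.
|ΔE| = |3² − 2²|·E_1 = 5·1.899×10^-23 J = 9.495×10^-23 J = 5.93×10^-4 eV.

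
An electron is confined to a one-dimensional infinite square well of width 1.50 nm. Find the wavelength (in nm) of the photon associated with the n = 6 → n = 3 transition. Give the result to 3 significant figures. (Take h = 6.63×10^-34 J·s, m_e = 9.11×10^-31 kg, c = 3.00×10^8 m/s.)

E_1 = h²/(8m_eL²) = 2.681×10^-20 J, so ΔE = (6² − 3²)E_1 = 7.239×10^-19 J.
λ = hc/ΔE = (6.63×10^-34·3.00×10^8)/7.239×10^-19 = 2.75×10^-7 m = 275 nm.

λ = 275 nm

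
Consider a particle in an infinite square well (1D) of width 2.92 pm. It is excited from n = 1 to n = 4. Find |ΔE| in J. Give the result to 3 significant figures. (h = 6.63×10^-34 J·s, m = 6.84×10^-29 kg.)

|ΔE| = 1.41×10^-15 J

E_1 = h²/(8mL²) = 9.421×10^-17 J.
|ΔE| = |1² − 4²|·E_1 = 15·9.421×10^-17 J = 1.41×10^-15 J.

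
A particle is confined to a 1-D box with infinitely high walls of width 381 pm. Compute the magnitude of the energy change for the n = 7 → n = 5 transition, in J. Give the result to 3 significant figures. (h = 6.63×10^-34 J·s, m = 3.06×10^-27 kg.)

E_1 = h²/(8mL²) = 1.237×10^-22 J.
|ΔE| = |7² − 5²|·E_1 = 24·1.237×10^-22 J = 2.97×10^-21 J.

|ΔE| = 2.97×10^-21 J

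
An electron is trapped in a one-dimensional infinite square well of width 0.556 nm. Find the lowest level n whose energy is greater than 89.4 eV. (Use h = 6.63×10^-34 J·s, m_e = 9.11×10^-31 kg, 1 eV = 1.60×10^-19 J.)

E_1 = h²/(8m_eL²) = 1.951×10^-19 J = 1.219 eV.
Need n² > 89.4/1.219 = 73.34, i.e. n > 8.564.
The smallest integer satisfying this is n = 9.

n = 9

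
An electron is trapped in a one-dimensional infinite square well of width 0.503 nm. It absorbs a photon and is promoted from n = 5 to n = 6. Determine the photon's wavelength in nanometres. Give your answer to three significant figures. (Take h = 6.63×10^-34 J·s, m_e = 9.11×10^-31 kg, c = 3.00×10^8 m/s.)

E_1 = h²/(8m_eL²) = 2.384×10^-19 J, so ΔE = (6² − 5²)E_1 = 2.622×10^-18 J.
λ = hc/ΔE = (6.63×10^-34·3.00×10^8)/2.622×10^-18 = 7.59×10^-8 m = 75.9 nm.

λ = 75.9 nm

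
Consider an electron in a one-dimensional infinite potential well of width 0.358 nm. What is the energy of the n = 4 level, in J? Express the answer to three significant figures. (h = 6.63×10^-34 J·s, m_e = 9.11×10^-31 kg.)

E_4 = 7.53×10^-18 J

For an infinite well E_n = n²h²/(8m_eL²), so E_1 = h²/(8m_eL²) = (6.63×10^-34)²/(8·9.11×10^-31·(3.58×10^-10 m)²) = 4.706×10^-19 J.
Then E_4 = 4²·E_1 = 16·4.706×10^-19 J = 7.53×10^-18 J.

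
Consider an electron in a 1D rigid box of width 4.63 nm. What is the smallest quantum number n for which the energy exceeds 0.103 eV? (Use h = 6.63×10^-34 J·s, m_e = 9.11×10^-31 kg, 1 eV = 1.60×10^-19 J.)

E_1 = h²/(8m_eL²) = 2.814×10^-21 J = 0.01759 eV.
Need n² > 0.103/0.01759 = 5.856, i.e. n > 2.420.
The smallest integer satisfying this is n = 3.

n = 3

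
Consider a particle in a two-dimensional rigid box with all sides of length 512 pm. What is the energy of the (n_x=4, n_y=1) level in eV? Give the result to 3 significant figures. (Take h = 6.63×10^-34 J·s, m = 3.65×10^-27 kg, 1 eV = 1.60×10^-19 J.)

For a 2D rectangular well E = (h²/8m)·Σ n_i²/L_i² = (6.63×10^-34)²/(8·3.65×10^-27) · [4²/(512 pm)² + 1²/(512 pm)²].
Evaluating gives E = 9.762×10^-22 J = 0.00610 eV.

E = 0.00610 eV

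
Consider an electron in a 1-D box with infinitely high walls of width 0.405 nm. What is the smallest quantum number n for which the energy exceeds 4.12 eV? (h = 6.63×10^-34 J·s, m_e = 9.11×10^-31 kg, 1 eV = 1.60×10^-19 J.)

n = 2

E_1 = h²/(8m_eL²) = 3.677×10^-19 J = 2.298 eV.
Need n² > 4.12/2.298 = 1.793, i.e. n > 1.339.
The smallest integer satisfying this is n = 2.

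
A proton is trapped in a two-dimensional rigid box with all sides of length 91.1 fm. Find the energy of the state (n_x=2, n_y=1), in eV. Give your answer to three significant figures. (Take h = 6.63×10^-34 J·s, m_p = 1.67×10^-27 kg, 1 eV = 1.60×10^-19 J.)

E = 1.24×10^5 eV

For a 2D rectangular well E = (h²/8m_p)·Σ n_i²/L_i² = (6.63×10^-34)²/(8·1.67×10^-27) · [2²/(91.1 fm)² + 1²/(91.1 fm)²].
Evaluating gives E = 1.982×10^-14 J = 1.24×10^5 eV.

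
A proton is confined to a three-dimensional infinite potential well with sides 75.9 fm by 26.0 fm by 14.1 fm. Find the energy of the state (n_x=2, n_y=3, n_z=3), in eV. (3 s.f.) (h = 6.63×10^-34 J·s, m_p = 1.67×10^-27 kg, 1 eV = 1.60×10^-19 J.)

E = 1.22×10^7 eV

For a 3D rectangular well E = (h²/8m_p)·Σ n_i²/L_i² = (6.63×10^-34)²/(8·1.67×10^-27) · [2²/(75.9 fm)² + 3²/(26.0 fm)² + 3²/(14.1 fm)²].
Evaluating gives E = 1.950×10^-12 J = 1.22×10^7 eV.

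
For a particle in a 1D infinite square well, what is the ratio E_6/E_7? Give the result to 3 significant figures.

0.735

E_n ∝ n², so E_6/E_7 = 6²/7² = 36/49 = 0.735.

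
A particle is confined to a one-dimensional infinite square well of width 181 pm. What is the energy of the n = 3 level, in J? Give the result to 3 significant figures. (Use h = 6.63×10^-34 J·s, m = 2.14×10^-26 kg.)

E_3 = 7.05×10^-22 J

For an infinite well E_n = n²h²/(8mL²), so E_1 = h²/(8mL²) = (6.63×10^-34)²/(8·2.14×10^-26·(1.81×10^-10 m)²) = 7.837×10^-23 J.
Then E_3 = 3²·E_1 = 9·7.837×10^-23 J = 7.05×10^-22 J.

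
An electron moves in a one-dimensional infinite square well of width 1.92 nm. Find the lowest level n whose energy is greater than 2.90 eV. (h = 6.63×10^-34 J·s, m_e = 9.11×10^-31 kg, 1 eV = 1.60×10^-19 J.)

E_1 = h²/(8m_eL²) = 1.636×10^-20 J = 0.1023 eV.
Need n² > 2.90/0.1023 = 28.35, i.e. n > 5.324.
The smallest integer satisfying this is n = 6.

n = 6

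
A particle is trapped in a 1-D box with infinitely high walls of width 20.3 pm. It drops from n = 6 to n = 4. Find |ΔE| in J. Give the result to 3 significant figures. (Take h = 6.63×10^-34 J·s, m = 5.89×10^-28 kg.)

|ΔE| = 4.53×10^-18 J

E_1 = h²/(8mL²) = 2.264×10^-19 J.
|ΔE| = |6² − 4²|·E_1 = 20·2.264×10^-19 J = 4.53×10^-18 J.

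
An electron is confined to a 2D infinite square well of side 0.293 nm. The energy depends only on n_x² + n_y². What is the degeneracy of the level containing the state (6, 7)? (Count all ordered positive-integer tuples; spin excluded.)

degeneracy = 4

The level has n_x² + n_y² = 85. The ordered positive-integer solutions are (2, 9), (6, 7), (7, 6), (9, 2).
That gives 4 states.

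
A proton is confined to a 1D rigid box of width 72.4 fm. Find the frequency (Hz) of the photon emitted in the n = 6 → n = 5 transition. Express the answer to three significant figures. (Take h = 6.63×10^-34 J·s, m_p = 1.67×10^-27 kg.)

f = 1.04×10^20 Hz

E_1 = h²/(8m_pL²) = 6.277×10^-15 J and ΔE = (6² − 5²)E_1 = 6.905×10^-14 J.
f = ΔE/h = 6.905×10^-14/6.63×10^-34 = 1.04×10^20 Hz.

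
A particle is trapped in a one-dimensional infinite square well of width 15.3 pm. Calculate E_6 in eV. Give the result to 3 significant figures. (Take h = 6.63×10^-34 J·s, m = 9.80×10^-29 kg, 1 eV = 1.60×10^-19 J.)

For an infinite well E_n = n²h²/(8mL²), so E_1 = h²/(8mL²) = (6.63×10^-34)²/(8·9.80×10^-29·(1.53×10^-11 m)²) = 2.395×10^-18 J.
Then E_6 = 6²·E_1 = 36·2.395×10^-18 J = 8.622×10^-17 J.
Converting, E_6 = 8.622×10^-17 J / (1.60×10^-19 J/eV) = 539 eV.

E_6 = 539 eV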